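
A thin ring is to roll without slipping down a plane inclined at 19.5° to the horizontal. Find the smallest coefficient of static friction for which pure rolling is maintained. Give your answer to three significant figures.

The moment of inertia is MR², giving k ≡ I/(MR²) = 1.
Translational: Mg sinθ − f = Ma. Rotational about the CM: fR = Iα = kMRa, so f = kMa.
These give a = g sinθ/(1+k) and the required friction f = kMg sinθ/(1+k).
With N = Mg cosθ, the no-slip condition f ≤ μN gives μ_min = f/N = k tanθ/(1+k).
μ_min = 1 × tan19.5° / 2 ≈ 0.177.

μ_min ≈ 0.177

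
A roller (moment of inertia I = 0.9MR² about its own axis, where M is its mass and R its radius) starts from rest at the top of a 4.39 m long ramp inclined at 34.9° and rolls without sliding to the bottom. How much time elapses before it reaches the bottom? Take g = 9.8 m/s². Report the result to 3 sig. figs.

For this body I = 0.9MR², i.e. k = I/(MR²) = 0.9.
Newton's second law down the slope: Mg sinθ − f = Ma. The torque equation fR = Iα (with α = a/R) gives f = kMa.
Hence a = g sinθ/(1+k) = 9.8×sin34.9°/1.9 = 2.951 m/s².
With constant a from rest, t = √(2L/a) = √(2·4.39/2.951) ≈ 1.72 s.

t ≈ 1.72 s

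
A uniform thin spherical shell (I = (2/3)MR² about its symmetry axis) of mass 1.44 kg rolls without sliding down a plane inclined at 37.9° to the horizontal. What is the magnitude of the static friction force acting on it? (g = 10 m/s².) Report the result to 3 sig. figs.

Here I = (2/3)MR², so the shape factor k = I/(MR²) = 2/3.
Newton's second law down the slope: Mg sinθ − f = Ma. The torque equation fR = Iα (with α = a/R) gives f = kMa.
Combining, a = g sinθ/(1+k) and f = kMa = kMg sinθ/(1+k).
f = (2/3) × 1.44 × 10 × sin37.9° / 1.667 ≈ 3.54 N.

f ≈ 3.54 N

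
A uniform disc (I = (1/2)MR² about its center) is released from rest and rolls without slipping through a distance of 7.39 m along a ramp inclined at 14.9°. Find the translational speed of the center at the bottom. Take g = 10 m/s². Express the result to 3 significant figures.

For this body I = (1/2)MR², i.e. k = I/(MR²) = 0.5.
Since it rolls without slipping, ω = v/R and KE = ½Mv² + ½Iω² = ½(1+k)Mv² = (3/4)Mv².
The vertical drop is h = L sinθ = 7.39 × sin14.9° = 1.9 m.
Setting Mgh = (3/4)Mv² gives v = √(2gh/(1+k)) = √(2·10·1.9/1.5) ≈ 5.03 m/s.

v ≈ 5.03 m/s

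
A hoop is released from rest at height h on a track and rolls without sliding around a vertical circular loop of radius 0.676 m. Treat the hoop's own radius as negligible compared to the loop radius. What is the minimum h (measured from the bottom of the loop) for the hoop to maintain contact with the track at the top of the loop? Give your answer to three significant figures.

h_min ≈ 2.03 m

With I = MR², the ratio k = I/(MR²) is 1.
At the top, contact is just lost when gravity alone supplies the centripetal force: Mg = Mv_top²/r, i.e. v_top² = gr.
With ω = v/R, the kinetic energy at speed v is ½(1+k)Mv² = Mv².
Energy conservation from release (height h) to the top (height 2r): Mgh = Mg(2r) + M·gr.
Thus h_min = 2r + (1+k)r/2 = r(2 + 2/2) = 0.676 × 3 ≈ 2.03 m.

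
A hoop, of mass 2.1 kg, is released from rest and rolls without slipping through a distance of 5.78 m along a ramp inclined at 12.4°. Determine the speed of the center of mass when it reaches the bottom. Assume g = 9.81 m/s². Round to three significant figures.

The moment of inertia is MR², giving k ≡ I/(MR²) = 1.
Rolling without slipping gives ω = v/R, so the total kinetic energy is ½Mv² + ½Iω² = ½(1+k)Mv² = Mv².
The vertical drop is h = L sinθ = 5.78 × sin12.4° = 1.241 m.
Energy conservation: Mgh = Mv², so v = √(2gh/(1+k)) = √(2 × 9.81 × 1.241 / 2) ≈ 3.49 m/s.

v ≈ 3.49 m/s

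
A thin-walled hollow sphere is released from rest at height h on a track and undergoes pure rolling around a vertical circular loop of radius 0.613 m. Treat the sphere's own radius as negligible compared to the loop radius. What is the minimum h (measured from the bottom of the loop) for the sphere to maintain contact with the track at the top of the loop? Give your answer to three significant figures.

h_min ≈ 1.74 m

With I = (2/3)MR², the ratio k = I/(MR²) is 2/3.
At the top of the loop, the minimum-contact condition is Mg = Mv_top²/r, so v_top² = gr.
With ω = v/R, the kinetic energy at speed v is ½(1+k)Mv² = (5/6)Mv².
Energy conservation from release (height h) to the top (height 2r): Mgh = Mg(2r) + (5/6)M·gr.
Thus h_min = 2r + (1+k)r/2 = r(2 + 1.667/2) = 0.613 × 2.833 ≈ 1.74 m.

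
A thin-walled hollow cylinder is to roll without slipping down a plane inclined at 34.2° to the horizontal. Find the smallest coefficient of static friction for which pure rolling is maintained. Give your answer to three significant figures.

μ_min ≈ 0.340

The moment of inertia is MR², giving k ≡ I/(MR²) = 1.
Newton's second law down the slope: Mg sinθ − f = Ma. The torque equation fR = Iα (with α = a/R) gives f = kMa.
These give a = g sinθ/(1+k) and the required friction f = kMg sinθ/(1+k).
The normal force is N = Mg cosθ, so μ_min = f/N = k tanθ/(1+k).
μ_min = 1 × tan34.2° / 2 ≈ 0.340.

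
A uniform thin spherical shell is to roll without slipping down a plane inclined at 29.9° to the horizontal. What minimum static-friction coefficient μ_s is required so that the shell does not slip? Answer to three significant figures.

Here I = (2/3)MR², so the shape factor k = I/(MR²) = 2/3.
Newton's second law down the slope: Mg sinθ − f = Ma. The torque equation fR = Iα (with α = a/R) gives f = kMa.
These give a = g sinθ/(1+k) and the required friction f = kMg sinθ/(1+k).
With N = Mg cosθ, the no-slip condition f ≤ μN gives μ_min = f/N = k tanθ/(1+k).
μ_min = (2/3) × tan29.9° / 1.667 ≈ 0.230.

μ_min ≈ 0.230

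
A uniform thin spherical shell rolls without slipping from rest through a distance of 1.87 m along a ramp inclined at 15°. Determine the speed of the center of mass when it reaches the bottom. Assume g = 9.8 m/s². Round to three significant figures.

For this body I = (2/3)MR², i.e. k = I/(MR²) = 2/3.
Rolling without slipping gives ω = v/R, so the total kinetic energy is ½Mv² + ½Iω² = ½(1+k)Mv² = (5/6)Mv².
The vertical drop is h = L sinθ = 1.87 × sin15° = 0.484 m.
Setting Mgh = (5/6)Mv² gives v = √(2gh/(1+k)) = √(2·9.8·0.484/1.667) ≈ 2.39 m/s.

v ≈ 2.39 m/s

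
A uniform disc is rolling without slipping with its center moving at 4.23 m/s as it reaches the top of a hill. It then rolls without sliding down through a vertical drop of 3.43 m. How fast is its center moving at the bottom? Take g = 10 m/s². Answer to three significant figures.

The moment of inertia is (1/2)MR², giving k ≡ I/(MR²) = 0.5.
The rolling condition ω = v/R makes the rotational term ½I(v/R)² = ½kMv², so KE_total = ½(1+k)Mv² = (3/4)Mv².
Energy conservation: (3/4)Mv₀² + Mgh = (3/4)Mv², so v² = v₀² + 2gh/(1+k).
v = √(4.23² + 2×10×3.43/1.5) = √63.63 ≈ 7.98 m/s.

v ≈ 7.98 m/s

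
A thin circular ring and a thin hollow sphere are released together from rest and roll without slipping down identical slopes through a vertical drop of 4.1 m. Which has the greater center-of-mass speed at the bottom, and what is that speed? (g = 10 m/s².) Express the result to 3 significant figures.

the thin hollow sphere, at v ≈ 7.01 m/s

For rolling without slipping, Mgh = ½(1+k)Mv² where k = I/(MR²), so v = √(2gh/(1+k)).
Thin circular ring: k = 1, giving v = √(2×10×4.1/2) = 6.403 m/s.
Thin hollow sphere: k = 2/3, giving v = √(2×10×4.1/1.667) = 7.014 m/s.
The smaller k wins: the thin hollow sphere, at ≈ 7.01 m/s.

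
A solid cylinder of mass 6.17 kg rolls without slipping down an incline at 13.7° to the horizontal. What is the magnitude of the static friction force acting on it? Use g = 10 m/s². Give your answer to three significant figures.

f ≈ 4.87 N

The moment of inertia is (1/2)MR², giving k ≡ I/(MR²) = 0.5.
Newton's second law down the slope: Mg sinθ − f = Ma. The torque equation fR = Iα (with α = a/R) gives f = kMa.
Combining, a = g sinθ/(1+k) and f = kMa = kMg sinθ/(1+k).
f = 0.5 × 6.17 × 10 × sin13.7° / 1.5 ≈ 4.87 N.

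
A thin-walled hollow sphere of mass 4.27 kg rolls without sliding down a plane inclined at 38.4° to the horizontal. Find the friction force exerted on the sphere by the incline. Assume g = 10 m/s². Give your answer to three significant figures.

f ≈ 10.6 N

For this body I = (2/3)MR², i.e. k = I/(MR²) = 2/3.
Newton's second law down the slope: Mg sinθ − f = Ma. The torque equation fR = Iα (with α = a/R) gives f = kMa.
Combining, a = g sinθ/(1+k) and f = kMa = kMg sinθ/(1+k).
f = (2/3) × 4.27 × 10 × sin38.4° / 1.667 ≈ 10.6 N.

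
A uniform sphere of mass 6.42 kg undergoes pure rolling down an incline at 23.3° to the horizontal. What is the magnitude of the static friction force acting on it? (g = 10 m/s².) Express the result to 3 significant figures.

f ≈ 7.26 N

Here I = (2/5)MR², so the shape factor k = I/(MR²) = 0.4.
Newton's second law down the slope: Mg sinθ − f = Ma. The torque equation fR = Iα (with α = a/R) gives f = kMa.
Combining, a = g sinθ/(1+k) and f = kMa = kMg sinθ/(1+k).
f = 0.4 × 6.42 × 10 × sin23.3° / 1.4 ≈ 7.26 N.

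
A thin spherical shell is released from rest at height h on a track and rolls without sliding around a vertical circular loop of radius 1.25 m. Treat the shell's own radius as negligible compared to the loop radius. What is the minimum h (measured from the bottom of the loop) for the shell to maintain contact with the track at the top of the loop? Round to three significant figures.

For this body I = (2/3)MR², i.e. k = I/(MR²) = 2/3.
At the top, contact is just lost when gravity alone supplies the centripetal force: Mg = Mv_top²/r, i.e. v_top² = gr.
With ω = v/R, the kinetic energy at speed v is ½(1+k)Mv² = (5/6)Mv².
Energy conservation from release (height h) to the top (height 2r): Mgh = Mg(2r) + (5/6)M·gr.
Thus h_min = 2r + (1+k)r/2 = r(2 + 1.667/2) = 1.25 × 2.833 ≈ 3.54 m.

h_min ≈ 3.54 m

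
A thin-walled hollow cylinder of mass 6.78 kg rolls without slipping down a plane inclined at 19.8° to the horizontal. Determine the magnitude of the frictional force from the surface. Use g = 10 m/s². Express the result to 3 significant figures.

With I = MR², the ratio k = I/(MR²) is 1.
Translational: Mg sinθ − f = Ma. Rotational about the CM: fR = Iα = kMRa, so f = kMa.
Combining, a = g sinθ/(1+k) and f = kMa = kMg sinθ/(1+k).
f = 1 × 6.78 × 10 × sin19.8° / 2 ≈ 11.5 N.

f ≈ 11.5 N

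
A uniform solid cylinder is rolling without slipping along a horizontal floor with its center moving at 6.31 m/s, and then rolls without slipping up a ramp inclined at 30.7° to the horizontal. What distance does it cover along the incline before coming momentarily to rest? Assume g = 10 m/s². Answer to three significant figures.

d ≈ 5.85 m

The moment of inertia is (1/2)MR², giving k ≡ I/(MR²) = 0.5.
Since it rolls without slipping, ω = v/R and KE = ½Mv² + ½Iω² = ½(1+k)Mv² = (3/4)Mv².
Setting this equal to Mgh gives the vertical rise h = (1+k)v₀²/(2g) = 1.5×6.31²/(2×10) = 2.986 m.
Along the incline, d = h/sinθ = 2.986/sin30.7° ≈ 5.85 m.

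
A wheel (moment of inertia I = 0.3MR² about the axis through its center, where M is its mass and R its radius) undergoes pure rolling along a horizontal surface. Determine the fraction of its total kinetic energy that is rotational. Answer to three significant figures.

With I = 0.3MR², the ratio k = I/(MR²) is 0.3.
Since ω = v/R, the translational part is ½Mv² and the rotational part is ½I(v/R)² = ½kMv²; the total is ½(1+k)Mv².
The rotational fraction is therefore k/(1+k) = 0.3/1.3 ≈ 0.231.

fraction ≈ 0.231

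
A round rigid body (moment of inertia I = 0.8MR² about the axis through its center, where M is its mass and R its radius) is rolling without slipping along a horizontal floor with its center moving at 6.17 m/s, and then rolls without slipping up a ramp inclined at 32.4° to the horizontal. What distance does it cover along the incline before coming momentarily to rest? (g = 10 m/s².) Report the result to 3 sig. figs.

d ≈ 6.39 m

For this body I = 0.8MR², i.e. k = I/(MR²) = 0.8.
Since it rolls without slipping, ω = v/R and KE = ½Mv² + ½Iω² = ½(1+k)Mv² = (9/10)Mv².
Setting this equal to Mgh gives the vertical rise h = (1+k)v₀²/(2g) = 1.8×6.17²/(2×10) = 3.426 m.
The distance along the slope is d = h/sinθ = 3.426/sin32.4° ≈ 6.39 m.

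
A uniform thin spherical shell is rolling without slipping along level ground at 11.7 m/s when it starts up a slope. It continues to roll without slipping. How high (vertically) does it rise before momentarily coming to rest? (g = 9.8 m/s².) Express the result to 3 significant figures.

For this body I = (2/3)MR², i.e. k = I/(MR²) = 2/3.
Pure rolling means v = ωR; then KE = ½Mv² + ½I(v/R)² = ½(1+k)Mv² = (5/6)Mv².
At the top the kinetic energy is zero, so (5/6)Mv₀² = Mgh.
Thus h = (1+k)v₀²/(2g) = 1.667 × 11.7² / (2 × 9.8) ≈ 11.6 m.

h ≈ 11.6 m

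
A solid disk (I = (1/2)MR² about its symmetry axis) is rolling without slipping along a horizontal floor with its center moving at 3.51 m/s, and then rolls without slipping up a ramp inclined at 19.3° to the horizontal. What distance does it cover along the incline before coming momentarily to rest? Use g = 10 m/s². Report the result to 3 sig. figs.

Here I = (1/2)MR², so the shape factor k = I/(MR²) = 0.5.
The rolling condition ω = v/R makes the rotational term ½I(v/R)² = ½kMv², so KE_total = ½(1+k)Mv² = (3/4)Mv².
Setting this equal to Mgh gives the vertical rise h = (1+k)v₀²/(2g) = 1.5×3.51²/(2×10) = 0.924 m.
Along the incline, d = h/sinθ = 0.924/sin19.3° ≈ 2.80 m.

d ≈ 2.80 m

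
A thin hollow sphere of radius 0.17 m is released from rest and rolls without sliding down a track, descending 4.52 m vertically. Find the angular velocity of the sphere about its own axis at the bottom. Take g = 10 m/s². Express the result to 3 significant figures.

The moment of inertia is (2/3)MR², giving k ≡ I/(MR²) = 2/3.
Since it rolls without slipping, ω = v/R and KE = ½Mv² + ½Iω² = ½(1+k)Mv² = (5/6)Mv².
Energy conservation Mgh = ½(1+k)Mv² gives v = √(2gh/(1+k)) = √(2 × 10 × 4.52 / 1.667) = 7.365 m/s.
Then ω = v/R = 7.365 / 0.17 ≈ 43.3 rad/s.

ω ≈ 43.3 rad/s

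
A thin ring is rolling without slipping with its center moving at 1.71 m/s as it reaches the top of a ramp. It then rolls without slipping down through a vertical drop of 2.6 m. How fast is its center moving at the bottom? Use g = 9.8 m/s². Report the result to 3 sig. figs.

With I = MR², the ratio k = I/(MR²) is 1.
The rolling condition ω = v/R makes the rotational term ½I(v/R)² = ½kMv², so KE_total = ½(1+k)Mv² = Mv².
Energy conservation: Mv₀² + Mgh = Mv², so v² = v₀² + 2gh/(1+k).
v = √(1.71² + 2×9.8×2.6/2) = √28.4 ≈ 5.33 m/s.

v ≈ 5.33 m/s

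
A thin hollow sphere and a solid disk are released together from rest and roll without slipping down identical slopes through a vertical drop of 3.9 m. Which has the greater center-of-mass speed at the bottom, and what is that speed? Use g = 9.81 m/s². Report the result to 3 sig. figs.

the solid disk, at v ≈ 7.14 m/s

For rolling without slipping, Mgh = ½(1+k)Mv² where k = I/(MR²), so v = √(2gh/(1+k)).
Thin hollow sphere: k = 2/3, giving v = √(2×9.81×3.9/1.667) = 6.776 m/s.
Solid disk: k = 0.5, giving v = √(2×9.81×3.9/1.5) = 7.142 m/s.
The smaller k wins: the solid disk, at ≈ 7.14 m/s.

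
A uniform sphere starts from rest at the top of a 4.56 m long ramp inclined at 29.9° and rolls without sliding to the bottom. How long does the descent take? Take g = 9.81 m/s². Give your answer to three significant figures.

t ≈ 1.62 s

For this body I = (2/5)MR², i.e. k = I/(MR²) = 0.4.
Newton's second law down the slope: Mg sinθ − f = Ma. The torque equation fR = Iα (with α = a/R) gives f = kMa.
Hence a = g sinθ/(1+k) = 9.81×sin29.9°/1.4 = 3.493 m/s².
With constant a from rest, t = √(2L/a) = √(2·4.56/3.493) ≈ 1.62 s.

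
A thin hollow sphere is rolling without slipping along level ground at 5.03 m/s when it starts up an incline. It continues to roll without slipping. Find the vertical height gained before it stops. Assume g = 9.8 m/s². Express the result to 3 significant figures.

h ≈ 2.15 m

For this body I = (2/3)MR², i.e. k = I/(MR²) = 2/3.
Pure rolling means v = ωR; then KE = ½Mv² + ½I(v/R)² = ½(1+k)Mv² = (5/6)Mv².
At the top the kinetic energy is zero, so (5/6)Mv₀² = Mgh.
Thus h = (1+k)v₀²/(2g) = 1.667 × 5.03² / (2 × 9.8) ≈ 2.15 m.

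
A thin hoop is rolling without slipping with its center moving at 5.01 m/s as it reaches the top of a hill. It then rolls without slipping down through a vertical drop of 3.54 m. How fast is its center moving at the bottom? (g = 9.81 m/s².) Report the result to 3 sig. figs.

v ≈ 7.73 m/s

With I = MR², the ratio k = I/(MR²) is 1.
Since it rolls without slipping, ω = v/R and KE = ½Mv² + ½Iω² = ½(1+k)Mv² = Mv².
Energy conservation: Mv₀² + Mgh = Mv², so v² = v₀² + 2gh/(1+k).
v = √(5.01² + 2×9.81×3.54/2) = √59.83 ≈ 7.73 m/s.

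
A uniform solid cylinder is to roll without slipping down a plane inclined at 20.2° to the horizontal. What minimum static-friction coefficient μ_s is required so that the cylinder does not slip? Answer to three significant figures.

For this body I = (1/2)MR², i.e. k = I/(MR²) = 0.5.
Newton's second law down the slope: Mg sinθ − f = Ma. The torque equation fR = Iα (with α = a/R) gives f = kMa.
These give a = g sinθ/(1+k) and the required friction f = kMg sinθ/(1+k).
The normal force is N = Mg cosθ, so μ_min = f/N = k tanθ/(1+k).
μ_min = 0.5 × tan20.2° / 1.5 ≈ 0.123.

μ_min ≈ 0.123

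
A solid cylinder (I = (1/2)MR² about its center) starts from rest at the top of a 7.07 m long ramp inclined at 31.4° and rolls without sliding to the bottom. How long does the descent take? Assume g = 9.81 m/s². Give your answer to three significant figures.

t ≈ 2.04 s

With I = (1/2)MR², the ratio k = I/(MR²) is 0.5.
Along the incline Mg sinθ − f = Ma, and torque about the center fR = Iα = kMR²(a/R) gives f = kMa.
Hence a = g sinθ/(1+k) = 9.81×sin31.4°/1.5 = 3.407 m/s².
Starting from rest, L = ½at², so t = √(2L/a) = √(2×7.07/3.407) ≈ 2.04 s.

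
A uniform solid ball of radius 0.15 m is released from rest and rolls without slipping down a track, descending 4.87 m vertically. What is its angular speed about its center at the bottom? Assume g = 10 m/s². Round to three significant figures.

For this body I = (2/5)MR², i.e. k = I/(MR²) = 0.4.
The rolling condition ω = v/R makes the rotational term ½I(v/R)² = ½kMv², so KE_total = ½(1+k)Mv² = (7/10)Mv².
Energy conservation Mgh = ½(1+k)Mv² gives v = √(2gh/(1+k)) = √(2 × 10 × 4.87 / 1.4) = 8.341 m/s.
Then ω = v/R = 8.341 / 0.15 ≈ 55.6 rad/s.

ω ≈ 55.6 rad/s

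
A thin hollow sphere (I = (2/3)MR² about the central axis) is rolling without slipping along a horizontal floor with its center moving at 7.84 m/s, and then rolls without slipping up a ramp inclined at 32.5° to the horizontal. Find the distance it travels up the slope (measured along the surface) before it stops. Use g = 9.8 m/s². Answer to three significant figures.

d ≈ 9.73 m

For this body I = (2/3)MR², i.e. k = I/(MR²) = 2/3.
The rolling condition ω = v/R makes the rotational term ½I(v/R)² = ½kMv², so KE_total = ½(1+k)Mv² = (5/6)Mv².
Setting this equal to Mgh gives the vertical rise h = (1+k)v₀²/(2g) = 1.667×7.84²/(2×9.8) = 5.227 m.
Along the incline, d = h/sinθ = 5.227/sin32.5° ≈ 9.73 m.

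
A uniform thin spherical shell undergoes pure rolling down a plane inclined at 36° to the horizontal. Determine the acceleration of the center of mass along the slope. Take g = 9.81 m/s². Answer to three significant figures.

For this body I = (2/3)MR², i.e. k = I/(MR²) = 2/3.
Along the incline Mg sinθ − f = Ma, and torque about the center fR = Iα = kMR²(a/R) gives f = kMa.
Eliminating f: Mg sinθ = (1+k)Ma, so a = g sinθ/(1+k) = 9.81 × sin36° / 1.667 ≈ 3.46 m/s².

a ≈ 3.46 m/s²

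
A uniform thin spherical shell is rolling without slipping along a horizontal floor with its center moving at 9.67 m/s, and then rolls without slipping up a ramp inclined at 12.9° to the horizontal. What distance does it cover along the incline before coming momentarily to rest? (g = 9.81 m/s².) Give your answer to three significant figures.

For this body I = (2/3)MR², i.e. k = I/(MR²) = 2/3.
The rolling condition ω = v/R makes the rotational term ½I(v/R)² = ½kMv², so KE_total = ½(1+k)Mv² = (5/6)Mv².
Setting this equal to Mgh gives the vertical rise h = (1+k)v₀²/(2g) = 1.667×9.67²/(2×9.81) = 7.943 m.
Along the incline, d = h/sinθ = 7.943/sin12.9° ≈ 35.6 m.

d ≈ 35.6 m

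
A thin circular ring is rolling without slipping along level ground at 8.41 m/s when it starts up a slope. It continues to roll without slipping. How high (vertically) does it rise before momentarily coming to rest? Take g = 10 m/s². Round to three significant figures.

For this body I = MR², i.e. k = I/(MR²) = 1.
The rolling condition ω = v/R makes the rotational term ½I(v/R)² = ½kMv², so KE_total = ½(1+k)Mv² = Mv².
All of this converts to potential energy at the highest point: Mv₀² = Mgh.
Thus h = (1+k)v₀²/(2g) = 2 × 8.41² / (2 × 10) ≈ 7.07 m.

h ≈ 7.07 m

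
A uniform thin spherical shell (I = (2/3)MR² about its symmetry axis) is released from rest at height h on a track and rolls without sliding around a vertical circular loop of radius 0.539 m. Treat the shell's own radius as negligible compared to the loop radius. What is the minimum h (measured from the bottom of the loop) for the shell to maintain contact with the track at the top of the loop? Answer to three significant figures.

h_min ≈ 1.53 m

With I = (2/3)MR², the ratio k = I/(MR²) is 2/3.
At the top, contact is just lost when gravity alone supplies the centripetal force: Mg = Mv_top²/r, i.e. v_top² = gr.
With ω = v/R, the kinetic energy at speed v is ½(1+k)Mv² = (5/6)Mv².
Energy conservation from release (height h) to the top (height 2r): Mgh = Mg(2r) + (5/6)M·gr.
Thus h_min = 2r + (1+k)r/2 = r(2 + 1.667/2) = 0.539 × 2.833 ≈ 1.53 m.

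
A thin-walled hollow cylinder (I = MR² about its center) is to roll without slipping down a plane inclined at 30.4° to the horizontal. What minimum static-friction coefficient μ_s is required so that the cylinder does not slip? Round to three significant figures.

The moment of inertia is MR², giving k ≡ I/(MR²) = 1.
Translational: Mg sinθ − f = Ma. Rotational about the CM: fR = Iα = kMRa, so f = kMa.
These give a = g sinθ/(1+k) and the required friction f = kMg sinθ/(1+k).
The normal force is N = Mg cosθ, so μ_min = f/N = k tanθ/(1+k).
μ_min = 1 × tan30.4° / 2 ≈ 0.293.

μ_min ≈ 0.293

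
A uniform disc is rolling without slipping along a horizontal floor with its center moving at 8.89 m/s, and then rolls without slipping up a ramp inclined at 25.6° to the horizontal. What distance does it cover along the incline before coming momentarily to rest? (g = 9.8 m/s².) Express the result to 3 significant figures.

Here I = (1/2)MR², so the shape factor k = I/(MR²) = 0.5.
Rolling without slipping gives ω = v/R, so the total kinetic energy is ½Mv² + ½Iω² = ½(1+k)Mv² = (3/4)Mv².
Setting this equal to Mgh gives the vertical rise h = (1+k)v₀²/(2g) = 1.5×8.89²/(2×9.8) = 6.048 m.
Along the incline, d = h/sinθ = 6.048/sin25.6° ≈ 14.0 m.

d ≈ 14.0 m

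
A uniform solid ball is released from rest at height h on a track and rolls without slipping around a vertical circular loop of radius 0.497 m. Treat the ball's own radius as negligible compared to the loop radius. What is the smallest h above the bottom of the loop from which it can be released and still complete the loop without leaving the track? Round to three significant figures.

The moment of inertia is (2/5)MR², giving k ≡ I/(MR²) = 0.4.
At the top of the loop, the minimum-contact condition is Mg = Mv_top²/r, so v_top² = gr.
With ω = v/R, the kinetic energy at speed v is ½(1+k)Mv² = (7/10)Mv².
Energy conservation from release (height h) to the top (height 2r): Mgh = Mg(2r) + (7/10)M·gr.
Thus h_min = 2r + (1+k)r/2 = r(2 + 1.4/2) = 0.497 × 2.7 ≈ 1.34 m.

h_min ≈ 1.34 m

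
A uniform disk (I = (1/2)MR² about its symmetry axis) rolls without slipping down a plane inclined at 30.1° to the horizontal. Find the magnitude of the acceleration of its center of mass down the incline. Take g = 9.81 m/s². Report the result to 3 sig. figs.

The moment of inertia is (1/2)MR², giving k ≡ I/(MR²) = 0.5.
Newton's second law down the slope: Mg sinθ − f = Ma. The torque equation fR = Iα (with α = a/R) gives f = kMa.
Eliminating f: Mg sinθ = (1+k)Ma, so a = g sinθ/(1+k) = 9.81 × sin30.1° / 1.5 ≈ 3.28 m/s².

a ≈ 3.28 m/s²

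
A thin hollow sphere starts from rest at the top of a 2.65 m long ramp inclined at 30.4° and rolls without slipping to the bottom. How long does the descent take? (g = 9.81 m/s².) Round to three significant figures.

For this body I = (2/3)MR², i.e. k = I/(MR²) = 2/3.
Translational: Mg sinθ − f = Ma. Rotational about the CM: fR = Iα = kMRa, so f = kMa.
Hence a = g sinθ/(1+k) = 9.81×sin30.4°/1.667 = 2.979 m/s².
Starting from rest, L = ½at², so t = √(2L/a) = √(2×2.65/2.979) ≈ 1.33 s.

t ≈ 1.33 s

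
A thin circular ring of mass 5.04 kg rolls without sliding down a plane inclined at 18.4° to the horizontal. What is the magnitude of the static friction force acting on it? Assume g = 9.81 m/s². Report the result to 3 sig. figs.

With I = MR², the ratio k = I/(MR²) is 1.
Newton's second law down the slope: Mg sinθ − f = Ma. The torque equation fR = Iα (with α = a/R) gives f = kMa.
Combining, a = g sinθ/(1+k) and f = kMa = kMg sinθ/(1+k).
f = 1 × 5.04 × 9.81 × sin18.4° / 2 ≈ 7.80 N.

f ≈ 7.80 N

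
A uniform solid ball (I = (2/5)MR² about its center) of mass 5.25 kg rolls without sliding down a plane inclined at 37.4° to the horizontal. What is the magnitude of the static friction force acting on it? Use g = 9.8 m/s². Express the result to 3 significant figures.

f ≈ 8.93 N

For this body I = (2/5)MR², i.e. k = I/(MR²) = 0.4.
Along the incline Mg sinθ − f = Ma, and torque about the center fR = Iα = kMR²(a/R) gives f = kMa.
Combining, a = g sinθ/(1+k) and f = kMa = kMg sinθ/(1+k).
f = 0.4 × 5.25 × 9.8 × sin37.4° / 1.4 ≈ 8.93 N.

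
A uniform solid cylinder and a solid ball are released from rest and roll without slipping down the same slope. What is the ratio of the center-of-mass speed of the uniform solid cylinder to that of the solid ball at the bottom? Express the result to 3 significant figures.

Each satisfies Mgh = ½(1+k)Mv² with k = I/(MR²), so v ∝ 1/√(1+k).
For the uniform solid cylinder k = 0.5; for the solid ball k = 0.4.
v₁/v₂ = √((1+k₂)/(1+k₁)) = √(1.4/1.5) ≈ 0.966.

v_ratio ≈ 0.966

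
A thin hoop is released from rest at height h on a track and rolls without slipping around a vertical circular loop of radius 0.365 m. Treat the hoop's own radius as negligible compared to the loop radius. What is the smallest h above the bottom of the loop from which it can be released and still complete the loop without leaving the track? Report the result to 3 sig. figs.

Here I = MR², so the shape factor k = I/(MR²) = 1.
At the top, contact is just lost when gravity alone supplies the centripetal force: Mg = Mv_top²/r, i.e. v_top² = gr.
With ω = v/R, the kinetic energy at speed v is ½(1+k)Mv² = Mv².
Energy conservation from release (height h) to the top (height 2r): Mgh = Mg(2r) + M·gr.
Thus h_min = 2r + (1+k)r/2 = r(2 + 2/2) = 0.365 × 3 ≈ 1.10 m.

h_min ≈ 1.10 m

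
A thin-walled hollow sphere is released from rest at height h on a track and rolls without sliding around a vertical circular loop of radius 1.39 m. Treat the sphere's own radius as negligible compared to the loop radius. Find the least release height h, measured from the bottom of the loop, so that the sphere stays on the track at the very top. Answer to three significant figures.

The moment of inertia is (2/3)MR², giving k ≡ I/(MR²) = 2/3.
At the top of the loop, the minimum-contact condition is Mg = Mv_top²/r, so v_top² = gr.
With ω = v/R, the kinetic energy at speed v is ½(1+k)Mv² = (5/6)Mv².
Energy conservation from release (height h) to the top (height 2r): Mgh = Mg(2r) + (5/6)M·gr.
Thus h_min = 2r + (1+k)r/2 = r(2 + 1.667/2) = 1.39 × 2.833 ≈ 3.94 m.

h_min ≈ 3.94 m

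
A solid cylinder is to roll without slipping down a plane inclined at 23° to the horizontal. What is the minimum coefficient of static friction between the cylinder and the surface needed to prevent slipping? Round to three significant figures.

With I = (1/2)MR², the ratio k = I/(MR²) is 0.5.
Translational: Mg sinθ − f = Ma. Rotational about the CM: fR = Iα = kMRa, so f = kMa.
These give a = g sinθ/(1+k) and the required friction f = kMg sinθ/(1+k).
With N = Mg cosθ, the no-slip condition f ≤ μN gives μ_min = f/N = k tanθ/(1+k).
μ_min = 0.5 × tan23° / 1.5 ≈ 0.141.

μ_min ≈ 0.141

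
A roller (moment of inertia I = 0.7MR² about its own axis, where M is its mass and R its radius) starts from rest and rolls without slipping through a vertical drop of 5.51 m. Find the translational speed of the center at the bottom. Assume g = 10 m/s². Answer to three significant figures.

v ≈ 8.05 m/s

Here I = 0.7MR², so the shape factor k = I/(MR²) = 0.7.
Rolling without slipping gives ω = v/R, so the total kinetic energy is ½Mv² + ½Iω² = ½(1+k)Mv² = (17/20)Mv².
Setting Mgh = (17/20)Mv² gives v = √(2gh/(1+k)) = √(2·10·5.51/1.7) ≈ 8.05 m/s.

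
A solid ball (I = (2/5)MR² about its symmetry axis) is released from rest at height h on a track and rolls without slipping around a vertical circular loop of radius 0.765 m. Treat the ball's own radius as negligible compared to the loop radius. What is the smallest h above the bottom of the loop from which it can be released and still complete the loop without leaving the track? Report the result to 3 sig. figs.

With I = (2/5)MR², the ratio k = I/(MR²) is 0.4.
At the top of the loop, the minimum-contact condition is Mg = Mv_top²/r, so v_top² = gr.
With ω = v/R, the kinetic energy at speed v is ½(1+k)Mv² = (7/10)Mv².
Energy conservation from release (height h) to the top (height 2r): Mgh = Mg(2r) + (7/10)M·gr.
Thus h_min = 2r + (1+k)r/2 = r(2 + 1.4/2) = 0.765 × 2.7 ≈ 2.07 m.

h_min ≈ 2.07 m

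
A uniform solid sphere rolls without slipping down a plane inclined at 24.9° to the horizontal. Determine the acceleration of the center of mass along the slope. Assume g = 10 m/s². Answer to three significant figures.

a ≈ 3.01 m/s²

Here I = (2/5)MR², so the shape factor k = I/(MR²) = 0.4.
Along the incline Mg sinθ − f = Ma, and torque about the center fR = Iα = kMR²(a/R) gives f = kMa.
Eliminating f: Mg sinθ = (1+k)Ma, so a = g sinθ/(1+k) = 10 × sin24.9° / 1.4 ≈ 3.01 m/s².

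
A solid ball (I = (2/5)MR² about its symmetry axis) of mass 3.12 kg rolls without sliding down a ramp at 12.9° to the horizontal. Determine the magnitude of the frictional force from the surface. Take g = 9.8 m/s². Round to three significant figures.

The moment of inertia is (2/5)MR², giving k ≡ I/(MR²) = 0.4.
Newton's second law down the slope: Mg sinθ − f = Ma. The torque equation fR = Iα (with α = a/R) gives f = kMa.
Combining, a = g sinθ/(1+k) and f = kMa = kMg sinθ/(1+k).
f = 0.4 × 3.12 × 9.8 × sin12.9° / 1.4 ≈ 1.95 N.

f ≈ 1.95 N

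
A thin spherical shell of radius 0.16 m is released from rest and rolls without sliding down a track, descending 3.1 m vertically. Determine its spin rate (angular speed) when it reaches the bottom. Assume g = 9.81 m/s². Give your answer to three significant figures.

ω ≈ 37.8 rad/s

With I = (2/3)MR², the ratio k = I/(MR²) is 2/3.
Rolling without slipping gives ω = v/R, so the total kinetic energy is ½Mv² + ½Iω² = ½(1+k)Mv² = (5/6)Mv².
Energy conservation Mgh = ½(1+k)Mv² gives v = √(2gh/(1+k)) = √(2 × 9.81 × 3.1 / 1.667) = 6.041 m/s.
Then ω = v/R = 6.041 / 0.16 ≈ 37.8 rad/s.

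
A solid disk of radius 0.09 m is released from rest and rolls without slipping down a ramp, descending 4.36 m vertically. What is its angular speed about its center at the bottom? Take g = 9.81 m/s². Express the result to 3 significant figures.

For this body I = (1/2)MR², i.e. k = I/(MR²) = 0.5.
Pure rolling means v = ωR; then KE = ½Mv² + ½I(v/R)² = ½(1+k)Mv² = (3/4)Mv².
Energy conservation Mgh = ½(1+k)Mv² gives v = √(2gh/(1+k)) = √(2 × 9.81 × 4.36 / 1.5) = 7.552 m/s.
Then ω = v/R = 7.552 / 0.09 ≈ 83.9 rad/s.

ω ≈ 83.9 rad/s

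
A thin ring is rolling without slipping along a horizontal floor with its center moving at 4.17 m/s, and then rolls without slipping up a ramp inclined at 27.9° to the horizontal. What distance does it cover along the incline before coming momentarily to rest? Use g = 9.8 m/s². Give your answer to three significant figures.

Here I = MR², so the shape factor k = I/(MR²) = 1.
Since it rolls without slipping, ω = v/R and KE = ½Mv² + ½Iω² = ½(1+k)Mv² = Mv².
Setting this equal to Mgh gives the vertical rise h = (1+k)v₀²/(2g) = 2×4.17²/(2×9.8) = 1.774 m.
The distance along the slope is d = h/sinθ = 1.774/sin27.9° ≈ 3.79 m.

d ≈ 3.79 m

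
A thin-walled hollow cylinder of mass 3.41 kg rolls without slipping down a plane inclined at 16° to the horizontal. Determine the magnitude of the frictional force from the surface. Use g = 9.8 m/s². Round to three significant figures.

f ≈ 4.61 N

The moment of inertia is MR², giving k ≡ I/(MR²) = 1.
Newton's second law down the slope: Mg sinθ − f = Ma. The torque equation fR = Iα (with α = a/R) gives f = kMa.
Combining, a = g sinθ/(1+k) and f = kMa = kMg sinθ/(1+k).
f = 1 × 3.41 × 9.8 × sin16° / 2 ≈ 4.61 N.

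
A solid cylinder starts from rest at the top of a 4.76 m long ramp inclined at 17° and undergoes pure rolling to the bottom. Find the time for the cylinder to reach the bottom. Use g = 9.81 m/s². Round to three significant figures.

t ≈ 2.23 s

With I = (1/2)MR², the ratio k = I/(MR²) is 0.5.
Newton's second law down the slope: Mg sinθ − f = Ma. The torque equation fR = Iα (with α = a/R) gives f = kMa.
Hence a = g sinθ/(1+k) = 9.81×sin17°/1.5 = 1.912 m/s².
With constant a from rest, t = √(2L/a) = √(2·4.76/1.912) ≈ 2.23 s.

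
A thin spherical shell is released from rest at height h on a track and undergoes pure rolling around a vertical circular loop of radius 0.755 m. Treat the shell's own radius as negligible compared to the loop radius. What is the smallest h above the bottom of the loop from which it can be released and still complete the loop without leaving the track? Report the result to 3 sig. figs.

h_min ≈ 2.14 m

Here I = (2/3)MR², so the shape factor k = I/(MR²) = 2/3.
At the top, contact is just lost when gravity alone supplies the centripetal force: Mg = Mv_top²/r, i.e. v_top² = gr.
With ω = v/R, the kinetic energy at speed v is ½(1+k)Mv² = (5/6)Mv².
Energy conservation from release (height h) to the top (height 2r): Mgh = Mg(2r) + (5/6)M·gr.
Thus h_min = 2r + (1+k)r/2 = r(2 + 1.667/2) = 0.755 × 2.833 ≈ 2.14 m.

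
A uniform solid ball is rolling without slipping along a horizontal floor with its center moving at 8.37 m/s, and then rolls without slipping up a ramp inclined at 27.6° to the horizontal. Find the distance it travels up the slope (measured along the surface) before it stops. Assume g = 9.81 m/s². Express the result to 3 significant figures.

d ≈ 10.8 m

For this body I = (2/5)MR², i.e. k = I/(MR²) = 0.4.
Since it rolls without slipping, ω = v/R and KE = ½Mv² + ½Iω² = ½(1+k)Mv² = (7/10)Mv².
Setting this equal to Mgh gives the vertical rise h = (1+k)v₀²/(2g) = 1.4×8.37²/(2×9.81) = 4.999 m.
The distance along the slope is d = h/sinθ = 4.999/sin27.6° ≈ 10.8 m.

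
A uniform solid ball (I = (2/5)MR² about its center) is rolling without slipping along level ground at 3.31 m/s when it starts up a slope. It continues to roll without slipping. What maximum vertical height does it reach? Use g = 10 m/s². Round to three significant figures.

For this body I = (2/5)MR², i.e. k = I/(MR²) = 0.4.
Pure rolling means v = ωR; then KE = ½Mv² + ½I(v/R)² = ½(1+k)Mv² = (7/10)Mv².
All of this converts to potential energy at the highest point: (7/10)Mv₀² = Mgh.
Thus h = (1+k)v₀²/(2g) = 1.4 × 3.31² / (2 × 10) ≈ 0.767 m.

h ≈ 0.767 m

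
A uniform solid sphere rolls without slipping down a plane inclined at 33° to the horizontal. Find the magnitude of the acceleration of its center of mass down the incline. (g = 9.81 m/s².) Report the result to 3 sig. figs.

a ≈ 3.82 m/s²

Here I = (2/5)MR², so the shape factor k = I/(MR²) = 0.4.
Along the incline Mg sinθ − f = Ma, and torque about the center fR = Iα = kMR²(a/R) gives f = kMa.
Eliminating f: Mg sinθ = (1+k)Ma, so a = g sinθ/(1+k) = 9.81 × sin33° / 1.4 ≈ 3.82 m/s².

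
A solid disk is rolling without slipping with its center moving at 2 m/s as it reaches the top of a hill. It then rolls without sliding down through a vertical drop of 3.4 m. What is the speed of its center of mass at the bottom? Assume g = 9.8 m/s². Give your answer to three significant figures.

With I = (1/2)MR², the ratio k = I/(MR²) is 0.5.
Rolling without slipping gives ω = v/R, so the total kinetic energy is ½Mv² + ½Iω² = ½(1+k)Mv² = (3/4)Mv².
Energy conservation: (3/4)Mv₀² + Mgh = (3/4)Mv², so v² = v₀² + 2gh/(1+k).
v = √(2² + 2×9.8×3.4/1.5) = √48.43 ≈ 6.96 m/s.

v ≈ 6.96 m/s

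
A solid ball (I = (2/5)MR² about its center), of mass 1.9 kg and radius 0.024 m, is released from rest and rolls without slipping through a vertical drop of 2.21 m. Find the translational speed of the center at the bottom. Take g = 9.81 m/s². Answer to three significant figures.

The moment of inertia is (2/5)MR², giving k ≡ I/(MR²) = 0.4.
The rolling condition ω = v/R makes the rotational term ½I(v/R)² = ½kMv², so KE_total = ½(1+k)Mv² = (7/10)Mv².
Setting Mgh = (7/10)Mv² gives v = √(2gh/(1+k)) = √(2·9.81·2.21/1.4) ≈ 5.57 m/s.

v ≈ 5.57 m/s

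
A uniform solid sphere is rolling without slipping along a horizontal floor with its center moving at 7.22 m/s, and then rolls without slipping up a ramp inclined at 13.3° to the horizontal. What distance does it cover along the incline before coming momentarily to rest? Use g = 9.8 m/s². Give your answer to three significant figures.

For this body I = (2/5)MR², i.e. k = I/(MR²) = 0.4.
Rolling without slipping gives ω = v/R, so the total kinetic energy is ½Mv² + ½Iω² = ½(1+k)Mv² = (7/10)Mv².
Setting this equal to Mgh gives the vertical rise h = (1+k)v₀²/(2g) = 1.4×7.22²/(2×9.8) = 3.723 m.
The distance along the slope is d = h/sinθ = 3.723/sin13.3° ≈ 16.2 m.

d ≈ 16.2 m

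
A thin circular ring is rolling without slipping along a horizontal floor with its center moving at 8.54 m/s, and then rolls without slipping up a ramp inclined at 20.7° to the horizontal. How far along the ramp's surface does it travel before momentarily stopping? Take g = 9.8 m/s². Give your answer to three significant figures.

For this body I = MR², i.e. k = I/(MR²) = 1.
Rolling without slipping gives ω = v/R, so the total kinetic energy is ½Mv² + ½Iω² = ½(1+k)Mv² = Mv².
Setting this equal to Mgh gives the vertical rise h = (1+k)v₀²/(2g) = 2×8.54²/(2×9.8) = 7.442 m.
Along the incline, d = h/sinθ = 7.442/sin20.7° ≈ 21.1 m.

d ≈ 21.1 m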